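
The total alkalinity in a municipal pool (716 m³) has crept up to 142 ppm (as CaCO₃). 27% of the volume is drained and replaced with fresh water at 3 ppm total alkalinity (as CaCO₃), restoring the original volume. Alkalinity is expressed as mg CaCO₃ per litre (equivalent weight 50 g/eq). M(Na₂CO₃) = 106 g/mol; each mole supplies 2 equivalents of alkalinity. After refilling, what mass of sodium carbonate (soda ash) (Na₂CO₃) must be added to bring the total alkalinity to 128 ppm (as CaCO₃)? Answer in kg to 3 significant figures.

17.9 kg

Volume: 716 m³ = 716,000 L.
After draining 27% and refilling: 142 × 0.73 + 3 × 0.27 = 104.47 ppm.
Deficit to target: 128 − 104.47 = 23.53 mg/L.
As CaCO₃: 23.53 mg/L × 716,000 L = 16,850 g; ÷ 50 g/eq ÷ 2 = 168.5 mol Na₂CO₃.
Mass: 168.5 × 106 = 17,860 g.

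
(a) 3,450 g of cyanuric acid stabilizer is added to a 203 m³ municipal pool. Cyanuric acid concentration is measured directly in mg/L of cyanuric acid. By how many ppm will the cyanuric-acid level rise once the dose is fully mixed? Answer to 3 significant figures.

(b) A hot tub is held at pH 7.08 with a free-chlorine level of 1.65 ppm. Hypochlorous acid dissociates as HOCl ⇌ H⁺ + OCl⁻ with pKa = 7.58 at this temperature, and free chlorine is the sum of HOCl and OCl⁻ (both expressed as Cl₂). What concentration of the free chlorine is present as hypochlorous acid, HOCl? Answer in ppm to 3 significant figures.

(a) Volume: 203 m³ = 203,000 L.
(a) Rise: 3,450 g / 203,000 L × 1000 = 17 mg/L.

(b) [OCl⁻]/[HOCl] = 10^(pH − pKa) = 10^(7.08 − 7.58) = 10^-0.50 = 0.3162.
(b) Fraction as HOCl = 1 / (1 + 0.3162) = 0.7597.
(b) HOCl = 0.7597 × 1.65 ppm = 1.254 ppm.

(a) 17.0 ppm; (b) 1.25 ppm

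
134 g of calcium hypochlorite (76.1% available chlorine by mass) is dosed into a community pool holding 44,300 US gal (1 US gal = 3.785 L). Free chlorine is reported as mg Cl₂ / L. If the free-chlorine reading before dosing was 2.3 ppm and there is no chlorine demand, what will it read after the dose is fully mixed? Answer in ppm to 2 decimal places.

2.91 ppm

Volume: 44,300 US gal × 3.785 L/gal = 167,676 L.
Available chlorine delivered: 134 g × 0.761 = 102 g as Cl₂.
Concentration rise: 102 g / 167,676 L = 0.6082 mg/L = 0.61 ppm.
Final FC: 2.3 + 0.61 = 2.91 ppm.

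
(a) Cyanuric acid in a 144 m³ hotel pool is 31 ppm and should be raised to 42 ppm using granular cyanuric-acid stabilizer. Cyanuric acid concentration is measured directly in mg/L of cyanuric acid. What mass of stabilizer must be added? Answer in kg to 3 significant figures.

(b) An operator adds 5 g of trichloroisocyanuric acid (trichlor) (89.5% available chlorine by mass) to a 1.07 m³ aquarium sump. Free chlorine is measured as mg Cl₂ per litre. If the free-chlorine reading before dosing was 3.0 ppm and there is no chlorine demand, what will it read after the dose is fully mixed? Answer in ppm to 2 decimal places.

(a) 1.58 kg; (b) 7.18 ppm

(a) Volume: 144 m³ = 144,000 L.
(a) CYA to add: (42 − 31) = 11 mg/L × 144,000 L = 1584 g cyanuric acid.

(b) Volume: 1.07 m³ = 1,070 L.
(b) Available chlorine delivered: 5 g × 0.895 = 4.475 g as Cl₂.
(b) Concentration rise: 4.475 g / 1,070 L = 4.182 mg/L = 4.18 ppm.
(b) Final FC: 3.0 + 4.18 = 7.18 ppm.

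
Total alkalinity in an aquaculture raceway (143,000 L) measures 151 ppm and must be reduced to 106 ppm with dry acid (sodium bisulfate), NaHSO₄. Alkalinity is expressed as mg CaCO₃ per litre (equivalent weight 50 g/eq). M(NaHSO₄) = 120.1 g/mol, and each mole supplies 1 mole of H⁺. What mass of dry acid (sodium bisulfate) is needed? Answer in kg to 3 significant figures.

Alkalinity to neutralize: (151 − 106) = 45 mg/L as CaCO₃ × 143,000 L = 6435 g as CaCO₃.
Equivalents of H⁺ required: 6435 ÷ 50 g/eq = 128.7 eq = 128.7 mol NaHSO₄.
Mass of NaHSO₄: 128.7 × 120.1 = 15,460 g.

15.5 kg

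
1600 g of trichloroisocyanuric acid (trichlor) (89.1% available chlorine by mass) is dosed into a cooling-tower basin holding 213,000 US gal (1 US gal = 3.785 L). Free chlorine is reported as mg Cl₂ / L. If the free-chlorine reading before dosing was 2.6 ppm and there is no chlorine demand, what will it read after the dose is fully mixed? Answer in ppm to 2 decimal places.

4.37 ppm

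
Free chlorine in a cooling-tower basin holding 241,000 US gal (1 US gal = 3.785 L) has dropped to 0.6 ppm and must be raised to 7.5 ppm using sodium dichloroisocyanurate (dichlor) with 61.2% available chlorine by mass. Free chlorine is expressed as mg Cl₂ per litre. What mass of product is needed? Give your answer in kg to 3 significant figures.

10.3 kg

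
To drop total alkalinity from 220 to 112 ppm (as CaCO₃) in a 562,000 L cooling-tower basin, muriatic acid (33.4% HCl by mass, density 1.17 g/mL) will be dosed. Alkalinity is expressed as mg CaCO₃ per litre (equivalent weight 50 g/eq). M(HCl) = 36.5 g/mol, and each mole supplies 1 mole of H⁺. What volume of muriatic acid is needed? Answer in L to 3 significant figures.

113 L

Alkalinity to neutralize: (220 − 112) = 108 mg/L as CaCO₃ × 562,000 L = 60,700 g as CaCO₃.
Equivalents of H⁺ required: 60,700 ÷ 50 g/eq = 1214 eq = 1214 mol HCl.
Mass of HCl: 1214 × 36.5 = 44,310 g.
Mass of 33.4% solution: 44,310 / 0.334 = 132,700 g.
Volume: 132,700 g ÷ 1.17 g/mL = 113,400 mL.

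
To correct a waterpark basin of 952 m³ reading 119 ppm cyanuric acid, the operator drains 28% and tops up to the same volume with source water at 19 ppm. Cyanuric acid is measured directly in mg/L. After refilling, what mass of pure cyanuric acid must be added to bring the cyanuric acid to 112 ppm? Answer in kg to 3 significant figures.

20.0 kg

Volume: 952 m³ = 952,000 L.
After draining 28% and refilling: 119 × 0.72 + 19 × 0.28 = 91 ppm.
Deficit to target: 112 − 91 = 21 mg/L.
Mass: 21 mg/L × 952,000 L = 19,990 g cyanuric acid.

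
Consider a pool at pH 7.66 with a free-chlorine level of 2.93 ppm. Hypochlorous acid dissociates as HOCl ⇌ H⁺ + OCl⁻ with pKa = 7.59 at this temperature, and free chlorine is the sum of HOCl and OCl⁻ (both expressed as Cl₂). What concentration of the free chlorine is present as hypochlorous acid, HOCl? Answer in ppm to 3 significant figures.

1.35 ppm

[OCl⁻]/[HOCl] = 10^(pH − pKa) = 10^(7.66 − 7.59) = 10^0.07 = 1.175.
Fraction as HOCl = 1 / (1 + 1.175) = 0.4598.
HOCl = 0.4598 × 2.93 ppm = 1.347 ppm.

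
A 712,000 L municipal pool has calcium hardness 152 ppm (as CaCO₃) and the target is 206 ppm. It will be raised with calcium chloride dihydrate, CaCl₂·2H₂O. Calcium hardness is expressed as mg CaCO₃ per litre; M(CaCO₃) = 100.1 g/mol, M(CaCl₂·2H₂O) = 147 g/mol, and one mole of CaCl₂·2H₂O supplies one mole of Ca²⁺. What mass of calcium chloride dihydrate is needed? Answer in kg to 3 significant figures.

Hardness to add: (206 − 152) = 54 mg/L as CaCO₃ × 712,000 L = 38,450 g as CaCO₃.
Moles of Ca²⁺ (1 mol Ca²⁺ ≡ 1 mol CaCO₃): 38,450 / 100.1 g/mol = 384.1 mol.
Mass of CaCl₂·2H₂O: 384.1 × 147 = 56,460 g.

56.5 kg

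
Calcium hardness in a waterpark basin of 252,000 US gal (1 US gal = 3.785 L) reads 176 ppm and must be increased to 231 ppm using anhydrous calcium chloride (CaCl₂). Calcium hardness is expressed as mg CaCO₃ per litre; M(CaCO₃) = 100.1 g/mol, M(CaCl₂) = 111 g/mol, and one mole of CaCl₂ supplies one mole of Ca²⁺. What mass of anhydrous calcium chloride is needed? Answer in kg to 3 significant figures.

Volume: 252,000 US gal × 3.785 L/gal = 953,820 L.
Hardness to add: (231 − 176) = 55 mg/L as CaCO₃ × 953,820 L = 52,460 g as CaCO₃.
Moles of Ca²⁺ (1 mol Ca²⁺ ≡ 1 mol CaCO₃): 52,460 / 100.1 g/mol = 524.1 mol.
Mass of CaCl₂: 524.1 × 111 = 58,170 g.

58.2 kg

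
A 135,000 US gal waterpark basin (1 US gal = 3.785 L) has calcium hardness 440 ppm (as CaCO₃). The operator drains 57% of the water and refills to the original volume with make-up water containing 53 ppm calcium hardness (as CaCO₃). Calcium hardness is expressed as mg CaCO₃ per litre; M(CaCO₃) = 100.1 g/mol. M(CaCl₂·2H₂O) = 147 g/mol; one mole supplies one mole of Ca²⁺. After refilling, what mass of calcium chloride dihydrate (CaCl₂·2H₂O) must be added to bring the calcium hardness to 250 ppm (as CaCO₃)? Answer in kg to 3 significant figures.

23.0 kg

Volume: 135,000 US gal × 3.785 L/gal = 510,975 L.
After draining 57% and refilling: 440 × 0.43 + 53 × 0.57 = 219.41 ppm.
Deficit to target: 250 − 219.41 = 30.59 mg/L.
As CaCO₃: 30.59 mg/L × 510,975 L = 15,630 g; ÷ 100.1 = 156.2 mol Ca²⁺.
Mass: 156.2 × 147 = 22,950 g.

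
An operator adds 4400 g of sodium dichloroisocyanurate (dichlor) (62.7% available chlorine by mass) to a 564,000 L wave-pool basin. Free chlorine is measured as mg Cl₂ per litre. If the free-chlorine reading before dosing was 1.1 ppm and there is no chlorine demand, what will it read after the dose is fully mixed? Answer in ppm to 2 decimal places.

5.99 ppm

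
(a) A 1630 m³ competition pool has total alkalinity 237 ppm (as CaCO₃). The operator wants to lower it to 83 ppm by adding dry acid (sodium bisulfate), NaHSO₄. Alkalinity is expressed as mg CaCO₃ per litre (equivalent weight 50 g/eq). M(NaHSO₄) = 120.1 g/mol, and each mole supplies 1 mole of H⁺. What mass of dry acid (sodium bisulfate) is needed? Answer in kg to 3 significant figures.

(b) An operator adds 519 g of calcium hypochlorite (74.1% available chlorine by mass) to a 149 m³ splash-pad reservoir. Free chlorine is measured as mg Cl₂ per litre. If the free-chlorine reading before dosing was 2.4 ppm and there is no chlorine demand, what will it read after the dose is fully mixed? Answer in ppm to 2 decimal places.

(a) Volume: 1630 m³ = 1,630,000 L.
(a) Alkalinity to neutralize: (237 − 83) = 154 mg/L as CaCO₃ × 1,630,000 L = 251,000 g as CaCO₃.
(a) Equivalents of H⁺ required: 251,000 ÷ 50 g/eq = 5020 eq = 5020 mol NaHSO₄.
(a) Mass of NaHSO₄: 5020 × 120.1 = 603,000 g.

(b) Volume: 149 m³ = 149,000 L.
(b) Available chlorine delivered: 519 g × 0.741 = 384.6 g as Cl₂.
(b) Concentration rise: 384.6 g / 149,000 L = 2.581 mg/L = 2.58 ppm.
(b) Final FC: 2.4 + 2.58 = 4.98 ppm.

(a) 603 kg; (b) 4.98 ppm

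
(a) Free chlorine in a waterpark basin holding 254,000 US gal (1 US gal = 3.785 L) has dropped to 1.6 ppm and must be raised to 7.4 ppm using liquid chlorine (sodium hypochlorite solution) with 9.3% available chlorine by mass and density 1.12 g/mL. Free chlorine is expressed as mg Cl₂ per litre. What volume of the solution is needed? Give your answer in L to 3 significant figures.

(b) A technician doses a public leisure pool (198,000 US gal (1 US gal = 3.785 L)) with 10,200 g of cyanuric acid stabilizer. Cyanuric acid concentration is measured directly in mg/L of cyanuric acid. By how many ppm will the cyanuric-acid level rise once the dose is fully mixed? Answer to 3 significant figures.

(a) 53.5 L; (b) 13.6 ppm

(a) Volume: 254,000 US gal × 3.785 L/gal = 961,390 L.
(a) Chlorine deficit: 7.4 − 1.6 = 5.8 ppm = 5.8 mg/L as Cl₂.
(a) Cl₂ equivalent needed: 5.8 mg/L × 961,390 L = 5,576,000 mg = 5576 g.
(a) Product at 9.3% available chlorine: 5576 / 0.093 = 59,960 g.
(a) Volume at density 1.12 g/mL: 59,960 g ÷ 1.12 g/mL = 53,530 mL.

(b) Volume: 198,000 US gal × 3.785 L/gal = 749,430 L.
(b) Rise: 10,200 g / 749,430 L × 1000 = 13.61 mg/L.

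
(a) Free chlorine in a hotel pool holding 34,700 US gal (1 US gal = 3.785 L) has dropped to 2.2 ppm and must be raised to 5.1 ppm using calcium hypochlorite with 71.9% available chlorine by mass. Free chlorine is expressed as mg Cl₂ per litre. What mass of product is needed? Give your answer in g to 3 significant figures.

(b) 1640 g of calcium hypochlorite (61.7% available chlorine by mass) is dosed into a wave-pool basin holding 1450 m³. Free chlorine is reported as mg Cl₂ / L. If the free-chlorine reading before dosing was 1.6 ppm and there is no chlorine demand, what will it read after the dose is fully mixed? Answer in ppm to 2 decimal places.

(a) 530 g; (b) 2.30 ppm

(a) Volume: 34,700 US gal × 3.785 L/gal = 131,340 L.
(a) Chlorine deficit: 5.1 − 2.2 = 2.9 ppm = 2.9 mg/L as Cl₂.
(a) Cl₂ equivalent needed: 2.9 mg/L × 131,340 L = 380,900 mg = 380.9 g.
(a) Product at 71.9% available chlorine: 380.9 / 0.719 = 529.7 g.

(b) Volume: 1450 m³ = 1,450,000 L.
(b) Available chlorine delivered: 1640 g × 0.617 = 1012 g as Cl₂.
(b) Concentration rise: 1012 g / 1,450,000 L = 0.6978 mg/L = 0.70 ppm.
(b) Final FC: 1.6 + 0.70 = 2.30 ppm.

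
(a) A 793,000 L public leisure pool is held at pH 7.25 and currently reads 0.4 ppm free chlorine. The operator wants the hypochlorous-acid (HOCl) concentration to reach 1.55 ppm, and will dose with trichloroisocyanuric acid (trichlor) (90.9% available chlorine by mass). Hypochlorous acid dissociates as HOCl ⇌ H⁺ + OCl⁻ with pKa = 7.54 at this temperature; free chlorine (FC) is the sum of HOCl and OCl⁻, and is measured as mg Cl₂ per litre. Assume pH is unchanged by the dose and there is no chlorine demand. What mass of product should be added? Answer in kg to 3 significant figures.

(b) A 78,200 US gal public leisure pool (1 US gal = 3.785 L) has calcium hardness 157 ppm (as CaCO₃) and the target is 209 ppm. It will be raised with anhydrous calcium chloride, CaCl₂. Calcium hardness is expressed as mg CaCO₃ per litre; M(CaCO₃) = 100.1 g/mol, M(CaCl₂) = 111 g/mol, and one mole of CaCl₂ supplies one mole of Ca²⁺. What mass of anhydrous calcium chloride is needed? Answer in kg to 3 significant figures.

(a) 1.70 kg; (b) 17.1 kg

(a) [OCl⁻]/[HOCl] = 10^(pH − pKa) = 10^(7.25 − 7.54) = 0.5129; fraction as HOCl = 1/(1 + 0.5129) = 0.661.
(a) Free chlorine required for 1.55 ppm HOCl: 1.55 / 0.661 = 2.345 ppm.
(a) FC to add: 2.345 − 0.4 = 1.945 mg/L as Cl₂.
(a) Cl₂ equivalent: 1.945 mg/L × 793,000 L = 1542 g.
(a) Product at 90.9% available Cl: 1542 / 0.909 = 1697 g.

(b) Volume: 78,200 US gal × 3.785 L/gal = 295,987 L.
(b) Hardness to add: (209 − 157) = 52 mg/L as CaCO₃ × 295,987 L = 15,390 g as CaCO₃.
(b) Moles of Ca²⁺ (1 mol Ca²⁺ ≡ 1 mol CaCO₃): 15,390 / 100.1 g/mol = 153.8 mol.
(b) Mass of CaCl₂: 153.8 × 111 = 17,070 g.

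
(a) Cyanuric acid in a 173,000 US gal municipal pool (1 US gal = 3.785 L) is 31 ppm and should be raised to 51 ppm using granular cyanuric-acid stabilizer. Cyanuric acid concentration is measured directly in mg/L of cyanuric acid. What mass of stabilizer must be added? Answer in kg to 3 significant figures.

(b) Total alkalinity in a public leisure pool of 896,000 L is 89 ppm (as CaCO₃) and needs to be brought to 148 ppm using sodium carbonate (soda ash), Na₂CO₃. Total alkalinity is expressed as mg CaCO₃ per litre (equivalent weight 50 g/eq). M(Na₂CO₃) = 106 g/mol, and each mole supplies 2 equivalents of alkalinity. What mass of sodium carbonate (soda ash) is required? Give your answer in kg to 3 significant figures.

(a) 13.1 kg; (b) 56.0 kg

(a) Volume: 173,000 US gal × 3.785 L/gal = 654,805 L.
(a) CYA to add: (51 − 31) = 20 mg/L × 654,805 L = 13,100 g cyanuric acid.

(b) Alkalinity to add: (148 − 89) = 59 mg/L as CaCO₃ × 896,000 L = 52,860 g as CaCO₃.
(b) Equivalents: 52,860 g ÷ 50 g/eq = 1057 eq.
(b) Each mole of Na₂CO₃ supplies 2 eq, so 1057 / 2 = 528.6 mol.
(b) Mass: 528.6 mol × 106 g/mol = 56,040 g.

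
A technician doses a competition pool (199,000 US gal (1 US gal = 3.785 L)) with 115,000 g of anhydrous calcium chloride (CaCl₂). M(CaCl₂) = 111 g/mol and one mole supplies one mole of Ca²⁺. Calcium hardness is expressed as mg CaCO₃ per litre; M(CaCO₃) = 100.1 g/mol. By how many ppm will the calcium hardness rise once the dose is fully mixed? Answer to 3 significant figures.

138 ppm

Volume: 199,000 US gal × 3.785 L/gal = 753,215 L.
Moles of Ca²⁺: 115,000 g ÷ 111 g/mol = 1036 mol.
As CaCO₃: 1036 mol × 100.1 g/mol = 103,700 g.
Rise: 103,700 g / 753,215 L × 1000 = 137.7 mg/L.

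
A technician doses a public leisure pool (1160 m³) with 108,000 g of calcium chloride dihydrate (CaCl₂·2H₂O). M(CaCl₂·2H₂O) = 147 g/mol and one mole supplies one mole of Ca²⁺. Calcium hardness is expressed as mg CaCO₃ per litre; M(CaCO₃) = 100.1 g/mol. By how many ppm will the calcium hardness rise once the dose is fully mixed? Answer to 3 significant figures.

Volume: 1160 m³ = 1,160,000 L.
Moles of Ca²⁺: 108,000 g ÷ 147 g/mol = 734.7 mol.
As CaCO₃: 734.7 mol × 100.1 g/mol = 73,540 g.
Rise: 73,540 g / 1,160,000 L × 1000 = 63.4 mg/L.

63.4 ppm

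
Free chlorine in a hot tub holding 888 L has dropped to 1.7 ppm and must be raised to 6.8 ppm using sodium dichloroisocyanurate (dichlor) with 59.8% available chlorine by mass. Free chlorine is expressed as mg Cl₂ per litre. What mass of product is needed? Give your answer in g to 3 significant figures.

7.57 g

Chlorine deficit: 6.8 − 1.7 = 5.1 ppm = 5.1 mg/L as Cl₂.
Cl₂ equivalent needed: 5.1 mg/L × 888 L = 4529 mg = 4.529 g.
Product at 59.8% available chlorine: 4.529 / 0.598 = 7.573 g.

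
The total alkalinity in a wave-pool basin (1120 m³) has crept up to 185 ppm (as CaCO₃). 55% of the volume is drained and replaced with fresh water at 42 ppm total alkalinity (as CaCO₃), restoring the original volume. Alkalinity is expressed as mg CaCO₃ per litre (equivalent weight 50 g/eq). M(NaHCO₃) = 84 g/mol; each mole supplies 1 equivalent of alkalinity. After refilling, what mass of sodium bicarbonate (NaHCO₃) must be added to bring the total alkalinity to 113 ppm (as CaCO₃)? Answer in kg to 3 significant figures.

Volume: 1120 m³ = 1,120,000 L.
After draining 55% and refilling: 185 × 0.45 + 42 × 0.55 = 106.35 ppm.
Deficit to target: 113 − 106.35 = 6.65 mg/L.
As CaCO₃: 6.65 mg/L × 1,120,000 L = 7448 g; ÷ 50 g/eq ÷ 1 = 149 mol NaHCO₃.
Mass: 149 × 84 = 12,510 g.

12.5 kg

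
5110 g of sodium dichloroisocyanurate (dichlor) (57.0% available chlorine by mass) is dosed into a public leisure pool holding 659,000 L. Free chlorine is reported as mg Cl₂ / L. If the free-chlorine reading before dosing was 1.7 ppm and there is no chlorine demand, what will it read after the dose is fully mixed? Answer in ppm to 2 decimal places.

Available chlorine delivered: 5110 g × 0.57 = 2913 g as Cl₂.
Concentration rise: 2913 g / 659,000 L = 4.42 mg/L = 4.42 ppm.
Final FC: 1.7 + 4.42 = 6.12 ppm.

6.12 ppm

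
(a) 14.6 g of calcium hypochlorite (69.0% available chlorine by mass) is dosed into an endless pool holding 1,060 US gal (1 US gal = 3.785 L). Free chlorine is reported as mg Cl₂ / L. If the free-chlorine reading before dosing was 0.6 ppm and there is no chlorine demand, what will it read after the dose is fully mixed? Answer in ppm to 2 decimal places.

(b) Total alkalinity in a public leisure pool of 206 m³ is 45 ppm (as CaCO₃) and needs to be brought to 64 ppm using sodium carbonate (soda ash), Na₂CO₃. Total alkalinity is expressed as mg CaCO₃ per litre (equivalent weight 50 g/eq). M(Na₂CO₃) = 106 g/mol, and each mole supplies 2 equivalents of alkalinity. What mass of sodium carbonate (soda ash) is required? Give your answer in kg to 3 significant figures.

(a) Volume: 1,060 US gal × 3.785 L/gal = 4,012 L.
(a) Available chlorine delivered: 14.6 g × 0.69 = 10.07 g as Cl₂.
(a) Concentration rise: 10.07 g / 4,012 L = 2.511 mg/L = 2.51 ppm.
(a) Final FC: 0.6 + 2.51 = 3.11 ppm.

(b) Volume: 206 m³ = 206,000 L.
(b) Alkalinity to add: (64 − 45) = 19 mg/L as CaCO₃ × 206,000 L = 3914 g as CaCO₃.
(b) Equivalents: 3914 g ÷ 50 g/eq = 78.28 eq.
(b) Each mole of Na₂CO₃ supplies 2 eq, so 78.28 / 2 = 39.14 mol.
(b) Mass: 39.14 mol × 106 g/mol = 4149 g.

(a) 3.11 ppm; (b) 4.15 kg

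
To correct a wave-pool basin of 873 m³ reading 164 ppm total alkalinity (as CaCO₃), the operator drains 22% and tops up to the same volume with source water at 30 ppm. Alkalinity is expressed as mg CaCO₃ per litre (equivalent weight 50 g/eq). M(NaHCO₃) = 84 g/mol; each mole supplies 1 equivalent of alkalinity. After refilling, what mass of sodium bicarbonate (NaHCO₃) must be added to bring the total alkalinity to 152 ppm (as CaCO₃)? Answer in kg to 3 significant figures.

Volume: 873 m³ = 873,000 L.
After draining 22% and refilling: 164 × 0.78 + 30 × 0.22 = 134.52 ppm.
Deficit to target: 152 − 134.52 = 17.48 mg/L.
As CaCO₃: 17.48 mg/L × 873,000 L = 15,260 g; ÷ 50 g/eq ÷ 1 = 305.2 mol NaHCO₃.
Mass: 305.2 × 84 = 25,640 g.

25.6 kg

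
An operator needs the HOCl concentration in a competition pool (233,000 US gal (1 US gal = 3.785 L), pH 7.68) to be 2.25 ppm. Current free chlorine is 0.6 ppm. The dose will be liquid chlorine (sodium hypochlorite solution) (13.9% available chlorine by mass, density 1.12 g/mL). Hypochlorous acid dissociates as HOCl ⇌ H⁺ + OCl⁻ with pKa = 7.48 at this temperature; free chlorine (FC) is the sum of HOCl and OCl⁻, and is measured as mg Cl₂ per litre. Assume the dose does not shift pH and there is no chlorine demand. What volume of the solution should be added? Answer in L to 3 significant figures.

29.5 L

Volume: 233,000 US gal × 3.785 L/gal = 881,905 L.
[OCl⁻]/[HOCl] = 10^(pH − pKa) = 10^(7.68 − 7.48) = 1.585; fraction as HOCl = 1/(1 + 1.585) = 0.3869.
Free chlorine required for 2.25 ppm HOCl: 2.25 / 0.3869 = 5.816 ppm.
FC to add: 5.816 − 0.6 = 5.216 mg/L as Cl₂.
Cl₂ equivalent: 5.216 mg/L × 881,905 L = 4600 g.
Product at 13.9% available Cl: 4600 / 0.139 = 33,090 g.
Volume: 33,090 g ÷ 1.12 g/mL = 29,550 mL.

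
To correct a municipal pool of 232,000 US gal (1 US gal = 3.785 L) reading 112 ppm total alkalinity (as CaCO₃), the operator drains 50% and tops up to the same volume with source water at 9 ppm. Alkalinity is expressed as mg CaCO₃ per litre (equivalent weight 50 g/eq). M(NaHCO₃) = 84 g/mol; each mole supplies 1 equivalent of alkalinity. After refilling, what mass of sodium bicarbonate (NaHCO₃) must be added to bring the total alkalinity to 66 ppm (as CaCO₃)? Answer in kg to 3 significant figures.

Volume: 232,000 US gal × 3.785 L/gal = 878,120 L.
After draining 50% and refilling: 112 × 0.50 + 9 × 0.50 = 60.5 ppm.
Deficit to target: 66 − 60.5 = 5.5 mg/L.
As CaCO₃: 5.5 mg/L × 878,120 L = 4830 g; ÷ 50 g/eq ÷ 1 = 96.59 mol NaHCO₃.
Mass: 96.59 × 84 = 8114 g.

8.11 kg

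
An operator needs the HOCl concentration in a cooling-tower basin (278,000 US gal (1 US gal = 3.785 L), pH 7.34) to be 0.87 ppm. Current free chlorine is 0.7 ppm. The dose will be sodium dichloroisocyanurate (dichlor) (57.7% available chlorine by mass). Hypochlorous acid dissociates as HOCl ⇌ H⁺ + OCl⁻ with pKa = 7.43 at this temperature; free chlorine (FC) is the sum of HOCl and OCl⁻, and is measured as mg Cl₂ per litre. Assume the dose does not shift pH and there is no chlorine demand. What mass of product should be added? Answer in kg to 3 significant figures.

Volume: 278,000 US gal × 3.785 L/gal = 1,052,230 L.
[OCl⁻]/[HOCl] = 10^(pH − pKa) = 10^(7.34 − 7.43) = 0.8128; fraction as HOCl = 1/(1 + 0.8128) = 0.5516.
Free chlorine required for 0.87 ppm HOCl: 0.87 / 0.5516 = 1.577 ppm.
FC to add: 1.577 − 0.7 = 0.8772 mg/L as Cl₂.
Cl₂ equivalent: 0.8772 mg/L × 1,052,230 L = 923 g.
Product at 57.7% available Cl: 923 / 0.577 = 1600 g.

1.60 kg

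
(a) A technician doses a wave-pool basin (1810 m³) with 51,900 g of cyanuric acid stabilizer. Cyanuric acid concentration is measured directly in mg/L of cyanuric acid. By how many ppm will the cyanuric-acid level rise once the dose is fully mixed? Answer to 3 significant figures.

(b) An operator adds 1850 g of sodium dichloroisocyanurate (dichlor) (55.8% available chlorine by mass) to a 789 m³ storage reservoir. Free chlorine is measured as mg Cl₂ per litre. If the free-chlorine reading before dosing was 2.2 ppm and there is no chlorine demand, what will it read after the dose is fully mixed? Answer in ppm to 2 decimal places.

(a) 28.7 ppm; (b) 3.51 ppm

(a) Volume: 1810 m³ = 1,810,000 L.
(a) Rise: 51,900 g / 1,810,000 L × 1000 = 28.67 mg/L.

(b) Volume: 789 m³ = 789,000 L.
(b) Available chlorine delivered: 1850 g × 0.558 = 1032 g as Cl₂.
(b) Concentration rise: 1032 g / 789,000 L = 1.308 mg/L = 1.31 ppm.
(b) Final FC: 2.2 + 1.31 = 3.51 ppm.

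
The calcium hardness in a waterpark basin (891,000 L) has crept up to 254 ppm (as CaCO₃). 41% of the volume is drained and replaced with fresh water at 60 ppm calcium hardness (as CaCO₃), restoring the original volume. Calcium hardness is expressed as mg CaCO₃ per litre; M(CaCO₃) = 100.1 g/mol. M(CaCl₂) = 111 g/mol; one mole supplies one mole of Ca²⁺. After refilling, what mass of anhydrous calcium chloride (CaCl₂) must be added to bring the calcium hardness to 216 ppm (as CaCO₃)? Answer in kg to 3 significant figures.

After draining 41% and refilling: 254 × 0.59 + 60 × 0.41 = 174.46 ppm.
Deficit to target: 216 − 174.46 = 41.54 mg/L.
As CaCO₃: 41.54 mg/L × 891,000 L = 37,010 g; ÷ 100.1 = 369.8 mol Ca²⁺.
Mass: 369.8 × 111 = 41,040 g.

41.0 kg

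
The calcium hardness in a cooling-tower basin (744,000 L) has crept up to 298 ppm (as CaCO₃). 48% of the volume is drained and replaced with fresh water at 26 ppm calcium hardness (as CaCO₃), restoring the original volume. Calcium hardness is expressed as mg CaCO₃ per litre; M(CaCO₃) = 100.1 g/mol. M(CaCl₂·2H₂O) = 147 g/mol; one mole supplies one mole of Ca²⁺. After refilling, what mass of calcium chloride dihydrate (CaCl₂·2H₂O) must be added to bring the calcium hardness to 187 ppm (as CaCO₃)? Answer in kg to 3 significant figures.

21.4 kg

After draining 48% and refilling: 298 × 0.52 + 26 × 0.48 = 167.44 ppm.
Deficit to target: 187 − 167.44 = 19.56 mg/L.
As CaCO₃: 19.56 mg/L × 744,000 L = 14,550 g; ÷ 100.1 = 145.4 mol Ca²⁺.
Mass: 145.4 × 147 = 21,370 g.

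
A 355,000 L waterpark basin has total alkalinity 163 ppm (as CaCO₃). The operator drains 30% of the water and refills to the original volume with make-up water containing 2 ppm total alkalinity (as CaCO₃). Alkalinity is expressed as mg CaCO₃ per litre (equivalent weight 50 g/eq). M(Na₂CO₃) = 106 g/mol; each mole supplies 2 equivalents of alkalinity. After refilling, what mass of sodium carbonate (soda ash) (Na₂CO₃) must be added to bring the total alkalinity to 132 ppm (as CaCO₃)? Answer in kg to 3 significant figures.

After draining 30% and refilling: 163 × 0.70 + 2 × 0.30 = 114.7 ppm.
Deficit to target: 132 − 114.7 = 17.3 mg/L.
As CaCO₃: 17.3 mg/L × 355,000 L = 6142 g; ÷ 50 g/eq ÷ 2 = 61.42 mol Na₂CO₃.
Mass: 61.42 × 106 = 6510 g.

6.51 kg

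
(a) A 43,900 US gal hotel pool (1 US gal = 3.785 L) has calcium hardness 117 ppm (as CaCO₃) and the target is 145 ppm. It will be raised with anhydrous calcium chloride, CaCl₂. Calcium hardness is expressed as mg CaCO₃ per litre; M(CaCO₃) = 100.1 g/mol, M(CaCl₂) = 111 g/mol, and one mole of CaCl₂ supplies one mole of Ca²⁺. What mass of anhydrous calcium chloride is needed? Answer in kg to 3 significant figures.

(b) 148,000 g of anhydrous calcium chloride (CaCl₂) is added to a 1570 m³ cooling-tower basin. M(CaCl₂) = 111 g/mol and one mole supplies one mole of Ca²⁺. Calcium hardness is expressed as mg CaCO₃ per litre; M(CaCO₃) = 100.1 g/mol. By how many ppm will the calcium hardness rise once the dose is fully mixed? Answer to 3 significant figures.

(a) 5.16 kg; (b) 85.0 ppm

(a) Volume: 43,900 US gal × 3.785 L/gal = 166,162 L.
(a) Hardness to add: (145 − 117) = 28 mg/L as CaCO₃ × 166,162 L = 4653 g as CaCO₃.
(a) Moles of Ca²⁺ (1 mol Ca²⁺ ≡ 1 mol CaCO₃): 4653 / 100.1 g/mol = 46.48 mol.
(a) Mass of CaCl₂: 46.48 × 111 = 5159 g.

(b) Volume: 1570 m³ = 1,570,000 L.
(b) Moles of Ca²⁺: 148,000 g ÷ 111 g/mol = 1333 mol.
(b) As CaCO₃: 1333 mol × 100.1 g/mol = 133,500 g.
(b) Rise: 133,500 g / 1,570,000 L × 1000 = 85.01 mg/L.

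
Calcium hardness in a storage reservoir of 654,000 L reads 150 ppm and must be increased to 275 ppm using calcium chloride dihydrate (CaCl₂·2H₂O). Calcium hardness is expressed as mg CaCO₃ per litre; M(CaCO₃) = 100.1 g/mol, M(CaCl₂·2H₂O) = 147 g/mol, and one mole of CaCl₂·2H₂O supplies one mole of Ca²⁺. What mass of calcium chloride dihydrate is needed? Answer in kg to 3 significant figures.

120 kg

Hardness to add: (275 − 150) = 125 mg/L as CaCO₃ × 654,000 L = 81,750 g as CaCO₃.
Moles of Ca²⁺ (1 mol Ca²⁺ ≡ 1 mol CaCO₃): 81,750 / 100.1 g/mol = 816.7 mol.
Mass of CaCl₂·2H₂O: 816.7 × 147 = 120,100 g.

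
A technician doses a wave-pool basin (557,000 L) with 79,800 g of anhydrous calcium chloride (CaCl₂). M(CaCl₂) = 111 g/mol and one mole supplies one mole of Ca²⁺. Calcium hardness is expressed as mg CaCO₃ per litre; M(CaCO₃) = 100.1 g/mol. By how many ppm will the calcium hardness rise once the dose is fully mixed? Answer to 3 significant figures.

129 ppm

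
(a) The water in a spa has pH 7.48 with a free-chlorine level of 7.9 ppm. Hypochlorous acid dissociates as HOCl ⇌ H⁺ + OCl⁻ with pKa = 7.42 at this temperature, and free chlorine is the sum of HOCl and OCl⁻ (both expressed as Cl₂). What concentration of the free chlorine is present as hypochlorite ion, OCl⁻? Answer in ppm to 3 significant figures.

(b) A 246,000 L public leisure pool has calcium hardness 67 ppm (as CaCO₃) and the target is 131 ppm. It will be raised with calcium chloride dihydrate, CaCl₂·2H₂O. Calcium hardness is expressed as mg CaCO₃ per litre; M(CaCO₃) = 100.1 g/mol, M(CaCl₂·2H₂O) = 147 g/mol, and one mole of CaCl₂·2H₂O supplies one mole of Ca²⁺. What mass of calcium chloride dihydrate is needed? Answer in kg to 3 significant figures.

(a) 4.22 ppm; (b) 23.1 kg

(a) [OCl⁻]/[HOCl] = 10^(pH − pKa) = 10^(7.48 − 7.42) = 10^0.06 = 1.148.
(a) Fraction as HOCl = 1 / (1 + 1.148) = 0.4655.
(a) OCl⁻ = (1 − 0.4655) × 7.9 ppm = 4.222 ppm.

(b) Hardness to add: (131 − 67) = 64 mg/L as CaCO₃ × 246,000 L = 15,740 g as CaCO₃.
(b) Moles of Ca²⁺ (1 mol Ca²⁺ ≡ 1 mol CaCO₃): 15,740 / 100.1 g/mol = 157.3 mol.
(b) Mass of CaCl₂·2H₂O: 157.3 × 147 = 23,120 g.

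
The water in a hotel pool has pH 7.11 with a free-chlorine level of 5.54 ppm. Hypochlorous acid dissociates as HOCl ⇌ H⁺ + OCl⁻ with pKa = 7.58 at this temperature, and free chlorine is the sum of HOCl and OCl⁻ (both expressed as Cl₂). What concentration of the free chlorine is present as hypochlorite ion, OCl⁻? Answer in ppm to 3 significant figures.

[OCl⁻]/[HOCl] = 10^(pH − pKa) = 10^(7.11 − 7.58) = 10^-0.47 = 0.3388.
Fraction as HOCl = 1 / (1 + 0.3388) = 0.7469.
OCl⁻ = (1 − 0.7469) × 5.54 ppm = 1.402 ppm.

1.40 ppm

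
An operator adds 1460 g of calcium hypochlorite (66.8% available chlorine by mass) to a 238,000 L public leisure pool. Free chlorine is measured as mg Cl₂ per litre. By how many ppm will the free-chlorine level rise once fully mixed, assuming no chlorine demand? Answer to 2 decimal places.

Available chlorine delivered: 1460 g × 0.668 = 975.3 g as Cl₂.
Concentration rise: 975.3 g / 238,000 L = 4.098 mg/L = 4.10 ppm.

4.10 ppm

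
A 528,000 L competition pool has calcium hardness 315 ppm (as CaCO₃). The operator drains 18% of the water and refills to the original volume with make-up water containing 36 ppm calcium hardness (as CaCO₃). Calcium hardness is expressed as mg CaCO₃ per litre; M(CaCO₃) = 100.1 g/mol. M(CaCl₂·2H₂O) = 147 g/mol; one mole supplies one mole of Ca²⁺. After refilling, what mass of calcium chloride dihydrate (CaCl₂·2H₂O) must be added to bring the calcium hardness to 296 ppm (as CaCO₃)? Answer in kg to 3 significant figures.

24.2 kg

After draining 18% and refilling: 315 × 0.82 + 36 × 0.18 = 264.78 ppm.
Deficit to target: 296 − 264.78 = 31.22 mg/L.
As CaCO₃: 31.22 mg/L × 528,000 L = 16,480 g; ÷ 100.1 = 164.7 mol Ca²⁺.
Mass: 164.7 × 147 = 24,210 g.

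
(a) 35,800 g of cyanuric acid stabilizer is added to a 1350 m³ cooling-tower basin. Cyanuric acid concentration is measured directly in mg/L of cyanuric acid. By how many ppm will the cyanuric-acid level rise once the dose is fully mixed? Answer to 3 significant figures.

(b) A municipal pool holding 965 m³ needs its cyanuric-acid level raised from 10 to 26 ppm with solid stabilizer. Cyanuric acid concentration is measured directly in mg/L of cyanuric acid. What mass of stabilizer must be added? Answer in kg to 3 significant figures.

(a) Volume: 1350 m³ = 1,350,000 L.
(a) Rise: 35,800 g / 1,350,000 L × 1000 = 26.52 mg/L.

(b) Volume: 965 m³ = 965,000 L.
(b) CYA to add: (26 − 10) = 16 mg/L × 965,000 L = 15,440 g cyanuric acid.

(a) 26.5 ppm; (b) 15.4 kg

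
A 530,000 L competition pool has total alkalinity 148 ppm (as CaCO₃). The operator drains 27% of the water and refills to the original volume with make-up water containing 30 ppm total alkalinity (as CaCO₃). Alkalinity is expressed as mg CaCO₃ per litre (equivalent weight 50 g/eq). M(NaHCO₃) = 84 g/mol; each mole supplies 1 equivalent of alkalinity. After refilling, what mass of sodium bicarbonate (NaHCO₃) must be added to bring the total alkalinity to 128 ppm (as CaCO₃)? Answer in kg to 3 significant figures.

10.6 kg

After draining 27% and refilling: 148 × 0.73 + 30 × 0.27 = 116.14 ppm.
Deficit to target: 128 − 116.14 = 11.86 mg/L.
As CaCO₃: 11.86 mg/L × 530,000 L = 6286 g; ÷ 50 g/eq ÷ 1 = 125.7 mol NaHCO₃.
Mass: 125.7 × 84 = 10,560 g.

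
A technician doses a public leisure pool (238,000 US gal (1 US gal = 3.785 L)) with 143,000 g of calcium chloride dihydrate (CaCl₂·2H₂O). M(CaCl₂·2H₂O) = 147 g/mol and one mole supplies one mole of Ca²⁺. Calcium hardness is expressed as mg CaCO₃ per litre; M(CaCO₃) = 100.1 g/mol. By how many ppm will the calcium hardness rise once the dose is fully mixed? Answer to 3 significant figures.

108 ppm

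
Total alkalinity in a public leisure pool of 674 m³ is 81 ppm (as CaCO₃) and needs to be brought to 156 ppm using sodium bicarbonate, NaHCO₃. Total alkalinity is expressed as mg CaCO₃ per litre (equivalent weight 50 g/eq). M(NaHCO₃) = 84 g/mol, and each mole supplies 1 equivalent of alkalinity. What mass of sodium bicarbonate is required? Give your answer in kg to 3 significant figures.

Volume: 674 m³ = 674,000 L.
Alkalinity to add: (156 − 81) = 75 mg/L as CaCO₃ × 674,000 L = 50,550 g as CaCO₃.
Equivalents: 50,550 g ÷ 50 g/eq = 1011 eq.
NaHCO₃ supplies 1 eq per mole → 1011 mol.
Mass: 1011 mol × 84 g/mol = 84,920 g.

84.9 kg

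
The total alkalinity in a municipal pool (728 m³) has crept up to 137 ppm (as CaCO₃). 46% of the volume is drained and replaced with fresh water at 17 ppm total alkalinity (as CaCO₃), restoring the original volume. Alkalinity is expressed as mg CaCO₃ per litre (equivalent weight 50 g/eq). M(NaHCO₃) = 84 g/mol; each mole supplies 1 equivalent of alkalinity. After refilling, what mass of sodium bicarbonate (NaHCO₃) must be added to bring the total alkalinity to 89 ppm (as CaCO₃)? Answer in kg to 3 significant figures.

Volume: 728 m³ = 728,000 L.
After draining 46% and refilling: 137 × 0.54 + 17 × 0.46 = 81.8 ppm.
Deficit to target: 89 − 81.8 = 7.2 mg/L.
As CaCO₃: 7.2 mg/L × 728,000 L = 5242 g; ÷ 50 g/eq ÷ 1 = 104.8 mol NaHCO₃.
Mass: 104.8 × 84 = 8806 g.

8.81 kg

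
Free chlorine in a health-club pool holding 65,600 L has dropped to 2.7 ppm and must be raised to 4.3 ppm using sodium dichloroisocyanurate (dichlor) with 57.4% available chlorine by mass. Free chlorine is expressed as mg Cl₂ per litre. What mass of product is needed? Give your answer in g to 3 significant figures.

183 g

Chlorine deficit: 4.3 − 2.7 = 1.6 ppm = 1.6 mg/L as Cl₂.
Cl₂ equivalent needed: 1.6 mg/L × 65,600 L = 105,000 mg = 105 g.
Product at 57.4% available chlorine: 105 / 0.574 = 182.9 g.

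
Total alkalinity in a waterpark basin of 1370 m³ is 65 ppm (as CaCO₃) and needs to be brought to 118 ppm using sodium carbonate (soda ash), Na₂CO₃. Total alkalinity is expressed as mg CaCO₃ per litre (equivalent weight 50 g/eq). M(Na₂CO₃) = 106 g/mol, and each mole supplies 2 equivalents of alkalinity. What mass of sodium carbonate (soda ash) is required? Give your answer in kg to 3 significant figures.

77.0 kg

Volume: 1370 m³ = 1,370,000 L.
Alkalinity to add: (118 − 65) = 53 mg/L as CaCO₃ × 1,370,000 L = 72,610 g as CaCO₃.
Equivalents: 72,610 g ÷ 50 g/eq = 1452 eq.
Each mole of Na₂CO₃ supplies 2 eq, so 1452 / 2 = 726.1 mol.
Mass: 726.1 mol × 106 g/mol = 76,970 g.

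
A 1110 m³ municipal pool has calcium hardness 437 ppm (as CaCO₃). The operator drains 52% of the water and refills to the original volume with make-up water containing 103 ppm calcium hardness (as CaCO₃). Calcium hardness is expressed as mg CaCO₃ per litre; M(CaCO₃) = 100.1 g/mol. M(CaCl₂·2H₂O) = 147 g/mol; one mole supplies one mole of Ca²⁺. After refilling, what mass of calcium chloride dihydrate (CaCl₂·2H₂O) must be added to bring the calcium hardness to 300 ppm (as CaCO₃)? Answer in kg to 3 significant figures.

Volume: 1110 m³ = 1,110,000 L.
After draining 52% and refilling: 437 × 0.48 + 103 × 0.52 = 263.32 ppm.
Deficit to target: 300 − 263.32 = 36.68 mg/L.
As CaCO₃: 36.68 mg/L × 1,110,000 L = 40,710 g; ÷ 100.1 = 406.7 mol Ca²⁺.
Mass: 406.7 × 147 = 59,790 g.

59.8 kg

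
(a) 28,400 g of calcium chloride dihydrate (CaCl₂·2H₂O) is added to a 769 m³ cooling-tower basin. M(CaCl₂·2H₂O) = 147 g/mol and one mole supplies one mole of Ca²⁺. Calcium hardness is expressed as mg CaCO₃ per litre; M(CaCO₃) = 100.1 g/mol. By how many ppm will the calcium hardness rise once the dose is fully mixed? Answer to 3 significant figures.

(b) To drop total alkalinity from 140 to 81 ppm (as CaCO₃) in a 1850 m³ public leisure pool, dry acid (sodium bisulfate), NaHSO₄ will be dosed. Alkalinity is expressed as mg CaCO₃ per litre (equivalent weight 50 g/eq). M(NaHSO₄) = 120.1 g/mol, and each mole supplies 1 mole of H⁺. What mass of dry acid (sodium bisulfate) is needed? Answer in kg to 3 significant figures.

(a) Volume: 769 m³ = 769,000 L.
(a) Moles of Ca²⁺: 28,400 g ÷ 147 g/mol = 193.2 mol.
(a) As CaCO₃: 193.2 mol × 100.1 g/mol = 19,340 g.
(a) Rise: 19,340 g / 769,000 L × 1000 = 25.15 mg/L.

(b) Volume: 1850 m³ = 1,850,000 L.
(b) Alkalinity to neutralize: (140 − 81) = 59 mg/L as CaCO₃ × 1,850,000 L = 109,200 g as CaCO₃.
(b) Equivalents of H⁺ required: 109,200 ÷ 50 g/eq = 2183 eq = 2183 mol NaHSO₄.
(b) Mass of NaHSO₄: 2183 × 120.1 = 262,200 g.

(a) 25.1 ppm; (b) 262 kg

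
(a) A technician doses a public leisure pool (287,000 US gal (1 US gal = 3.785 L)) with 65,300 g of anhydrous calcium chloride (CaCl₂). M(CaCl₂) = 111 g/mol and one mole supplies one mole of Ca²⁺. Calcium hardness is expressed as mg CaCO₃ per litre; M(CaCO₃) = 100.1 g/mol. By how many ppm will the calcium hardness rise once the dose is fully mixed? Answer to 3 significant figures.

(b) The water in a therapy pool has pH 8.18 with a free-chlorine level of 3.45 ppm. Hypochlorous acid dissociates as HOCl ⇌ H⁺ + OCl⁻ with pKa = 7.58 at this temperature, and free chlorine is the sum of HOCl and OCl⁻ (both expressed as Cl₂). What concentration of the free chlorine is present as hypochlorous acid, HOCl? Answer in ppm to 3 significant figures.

(a) 54.2 ppm; (b) 0.693 ppm

(a) Volume: 287,000 US gal × 3.785 L/gal = 1,086,295 L.
(a) Moles of Ca²⁺: 65,300 g ÷ 111 g/mol = 588.3 mol.
(a) As CaCO₃: 588.3 mol × 100.1 g/mol = 58,890 g.
(a) Rise: 58,890 g / 1,086,295 L × 1000 = 54.21 mg/L.

(b) [OCl⁻]/[HOCl] = 10^(pH − pKa) = 10^(8.18 − 7.58) = 10^0.60 = 3.981.
(b) Fraction as HOCl = 1 / (1 + 3.981) = 0.2008.
(b) HOCl = 0.2008 × 3.45 ppm = 0.6926 ppm.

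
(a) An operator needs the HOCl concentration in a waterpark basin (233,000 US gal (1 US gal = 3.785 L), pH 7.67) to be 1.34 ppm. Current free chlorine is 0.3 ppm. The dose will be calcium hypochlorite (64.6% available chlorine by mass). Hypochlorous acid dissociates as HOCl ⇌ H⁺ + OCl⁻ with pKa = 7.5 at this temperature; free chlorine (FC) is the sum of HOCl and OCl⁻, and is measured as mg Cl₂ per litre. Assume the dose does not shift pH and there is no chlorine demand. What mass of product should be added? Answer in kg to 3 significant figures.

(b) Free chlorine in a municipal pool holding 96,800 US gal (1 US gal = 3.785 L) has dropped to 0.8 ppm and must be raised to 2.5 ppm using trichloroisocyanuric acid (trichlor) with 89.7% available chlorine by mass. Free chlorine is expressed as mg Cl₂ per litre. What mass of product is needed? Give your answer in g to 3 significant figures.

(a) 4.13 kg; (b) 694 g

(a) Volume: 233,000 US gal × 3.785 L/gal = 881,905 L.
(a) [OCl⁻]/[HOCl] = 10^(pH − pKa) = 10^(7.67 − 7.5) = 1.479; fraction as HOCl = 1/(1 + 1.479) = 0.4034.
(a) Free chlorine required for 1.34 ppm HOCl: 1.34 / 0.4034 = 3.322 ppm.
(a) FC to add: 3.322 − 0.3 = 3.022 mg/L as Cl₂.
(a) Cl₂ equivalent: 3.022 mg/L × 881,905 L = 2665 g.
(a) Product at 64.6% available Cl: 2665 / 0.646 = 4126 g.

(b) Volume: 96,800 US gal × 3.785 L/gal = 366,388 L.
(b) Chlorine deficit: 2.5 − 0.8 = 1.7 ppm = 1.7 mg/L as Cl₂.
(b) Cl₂ equivalent needed: 1.7 mg/L × 366,388 L = 622,900 mg = 622.9 g.
(b) Product at 89.7% available chlorine: 622.9 / 0.897 = 694.4 g.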